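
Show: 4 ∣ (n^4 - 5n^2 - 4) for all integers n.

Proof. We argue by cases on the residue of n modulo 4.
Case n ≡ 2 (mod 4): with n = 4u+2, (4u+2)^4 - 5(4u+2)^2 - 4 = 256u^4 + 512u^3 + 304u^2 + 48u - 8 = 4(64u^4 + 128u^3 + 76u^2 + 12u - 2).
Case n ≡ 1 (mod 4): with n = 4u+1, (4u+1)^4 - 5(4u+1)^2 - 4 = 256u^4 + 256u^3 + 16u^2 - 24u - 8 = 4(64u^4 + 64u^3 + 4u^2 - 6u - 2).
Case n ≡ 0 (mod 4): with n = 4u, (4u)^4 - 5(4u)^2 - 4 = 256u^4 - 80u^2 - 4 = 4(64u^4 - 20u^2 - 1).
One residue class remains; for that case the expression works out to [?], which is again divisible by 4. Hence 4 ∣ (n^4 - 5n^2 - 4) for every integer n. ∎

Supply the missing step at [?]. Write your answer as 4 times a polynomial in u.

Only n ≡ 3 (mod 4) is unaccounted for. Put n = 4u+3:
(4u+3)^4 - 5(4u+3)^2 - 4 expands to 256u^4 + 768u^3 + 784u^2 + 312u + 32,
and factoring out 4 leaves 4(64u^4 + 192u^3 + 196u^2 + 78u + 8).

4(64u^4 + 192u^3 + 196u^2 + 78u + 8)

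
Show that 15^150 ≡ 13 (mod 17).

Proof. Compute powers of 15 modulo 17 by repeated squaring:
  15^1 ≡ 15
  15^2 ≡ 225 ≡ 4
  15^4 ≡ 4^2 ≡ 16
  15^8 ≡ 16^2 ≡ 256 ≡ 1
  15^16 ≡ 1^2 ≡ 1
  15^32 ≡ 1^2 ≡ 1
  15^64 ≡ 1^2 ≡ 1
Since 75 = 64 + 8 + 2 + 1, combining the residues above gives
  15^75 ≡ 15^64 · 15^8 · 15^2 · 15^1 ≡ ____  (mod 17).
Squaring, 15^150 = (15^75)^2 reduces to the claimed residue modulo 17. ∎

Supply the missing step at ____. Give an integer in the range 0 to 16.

9

Multiply the listed residues: 1 · 1 · 4 · 15 = 1 → 4 → 60.
Reducing modulo 17: 60 = 3·17 + 9, so 15^75 ≡ 9.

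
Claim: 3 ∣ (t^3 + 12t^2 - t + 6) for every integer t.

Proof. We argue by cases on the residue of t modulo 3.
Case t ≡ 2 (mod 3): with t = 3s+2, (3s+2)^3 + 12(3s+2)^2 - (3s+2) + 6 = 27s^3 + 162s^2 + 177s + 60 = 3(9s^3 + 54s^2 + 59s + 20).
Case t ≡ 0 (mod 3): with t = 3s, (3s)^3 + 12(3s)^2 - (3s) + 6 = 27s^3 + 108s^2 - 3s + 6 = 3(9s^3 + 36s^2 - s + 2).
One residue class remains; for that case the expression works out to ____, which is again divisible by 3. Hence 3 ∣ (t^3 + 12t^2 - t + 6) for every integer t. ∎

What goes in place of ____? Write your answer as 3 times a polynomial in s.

Only t ≡ 1 (mod 3) is unaccounted for. Put t = 3s+1:
(3s+1)^3 + 12(3s+1)^2 - (3s+1) + 6 expands to 27s^3 + 135s^2 + 78s + 18,
and factoring out 3 leaves 3(9s^3 + 45s^2 + 26s + 6).

3(9s^3 + 45s^2 + 26s + 6)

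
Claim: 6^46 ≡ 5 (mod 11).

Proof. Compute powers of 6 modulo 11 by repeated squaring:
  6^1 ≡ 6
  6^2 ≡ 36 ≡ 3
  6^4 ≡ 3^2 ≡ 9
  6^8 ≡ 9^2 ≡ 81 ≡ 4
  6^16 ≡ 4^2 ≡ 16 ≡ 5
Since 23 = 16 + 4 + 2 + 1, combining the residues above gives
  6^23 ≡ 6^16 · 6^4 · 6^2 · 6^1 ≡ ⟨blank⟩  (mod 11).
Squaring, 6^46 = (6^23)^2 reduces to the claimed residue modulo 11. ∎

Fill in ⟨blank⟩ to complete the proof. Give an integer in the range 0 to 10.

7

Multiply the listed residues: 5 · 9 · 3 · 6 = 45 → 135 → 810.
Reducing modulo 11: 810 = 73·11 + 7, so 6^23 ≡ 7.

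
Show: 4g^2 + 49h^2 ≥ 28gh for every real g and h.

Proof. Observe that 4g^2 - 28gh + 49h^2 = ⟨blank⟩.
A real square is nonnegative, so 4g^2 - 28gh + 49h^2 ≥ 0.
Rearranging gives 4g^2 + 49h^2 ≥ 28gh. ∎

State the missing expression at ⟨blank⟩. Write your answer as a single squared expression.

(2g - 7h)^2

The leading and trailing coefficients are 2^2 and 7^2, and 28 = 2·2·7, so the trinomial is (2g - 7h)^2.
Hence 4g^2 - 28gh + 49h^2 ≥ 0.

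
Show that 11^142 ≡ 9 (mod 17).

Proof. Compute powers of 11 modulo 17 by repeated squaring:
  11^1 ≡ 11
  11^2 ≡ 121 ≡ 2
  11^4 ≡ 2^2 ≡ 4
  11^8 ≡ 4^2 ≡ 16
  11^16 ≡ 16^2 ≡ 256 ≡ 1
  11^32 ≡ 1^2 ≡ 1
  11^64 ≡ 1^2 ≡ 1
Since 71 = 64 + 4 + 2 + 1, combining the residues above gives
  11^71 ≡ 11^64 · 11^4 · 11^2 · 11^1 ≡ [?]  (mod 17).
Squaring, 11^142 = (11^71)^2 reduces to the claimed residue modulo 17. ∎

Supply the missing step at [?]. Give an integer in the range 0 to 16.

3

11^64 · 11^4 · 11^2 · 11^1 ≡ 1 · 4 · 2 · 11 = 88.
88 mod 17 = 3, so 11^71 ≡ 3 (mod 17).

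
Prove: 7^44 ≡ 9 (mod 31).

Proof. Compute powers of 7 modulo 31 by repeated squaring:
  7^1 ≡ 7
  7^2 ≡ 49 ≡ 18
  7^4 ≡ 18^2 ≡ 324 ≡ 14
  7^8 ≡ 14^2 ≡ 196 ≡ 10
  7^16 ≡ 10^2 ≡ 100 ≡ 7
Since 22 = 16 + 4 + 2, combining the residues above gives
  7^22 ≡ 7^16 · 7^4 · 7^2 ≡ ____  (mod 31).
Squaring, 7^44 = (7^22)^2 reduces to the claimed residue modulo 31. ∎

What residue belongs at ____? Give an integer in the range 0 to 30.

28

Multiply the listed residues: 7 · 14 · 18 = 98 → 1764.
Reducing modulo 31: 1764 = 56·31 + 28, so 7^22 ≡ 28.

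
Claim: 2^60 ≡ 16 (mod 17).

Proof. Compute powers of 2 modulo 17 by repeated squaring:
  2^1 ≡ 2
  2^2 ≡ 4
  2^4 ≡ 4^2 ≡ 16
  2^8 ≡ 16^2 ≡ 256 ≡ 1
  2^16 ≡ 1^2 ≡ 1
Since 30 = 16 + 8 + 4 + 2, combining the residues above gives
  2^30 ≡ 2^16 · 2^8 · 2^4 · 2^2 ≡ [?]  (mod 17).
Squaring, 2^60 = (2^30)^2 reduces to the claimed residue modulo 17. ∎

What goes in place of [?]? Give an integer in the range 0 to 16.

13

2^16 · 2^8 · 2^4 · 2^2 ≡ 1 · 1 · 16 · 4 = 64.
64 mod 17 = 13, so 2^30 ≡ 13 (mod 17).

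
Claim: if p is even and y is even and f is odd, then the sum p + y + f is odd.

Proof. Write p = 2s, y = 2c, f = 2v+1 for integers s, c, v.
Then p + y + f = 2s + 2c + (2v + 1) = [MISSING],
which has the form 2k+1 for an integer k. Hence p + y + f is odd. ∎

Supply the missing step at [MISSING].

Expanding: 2s + 2c + (2v + 1) = 2c + 2s + 2v + 1.
Every term except the constant is even, so this is 2(c + s + v) + 1,
and c + s + v ∈ ℤ gives the required form.

2(c + s + v) + 1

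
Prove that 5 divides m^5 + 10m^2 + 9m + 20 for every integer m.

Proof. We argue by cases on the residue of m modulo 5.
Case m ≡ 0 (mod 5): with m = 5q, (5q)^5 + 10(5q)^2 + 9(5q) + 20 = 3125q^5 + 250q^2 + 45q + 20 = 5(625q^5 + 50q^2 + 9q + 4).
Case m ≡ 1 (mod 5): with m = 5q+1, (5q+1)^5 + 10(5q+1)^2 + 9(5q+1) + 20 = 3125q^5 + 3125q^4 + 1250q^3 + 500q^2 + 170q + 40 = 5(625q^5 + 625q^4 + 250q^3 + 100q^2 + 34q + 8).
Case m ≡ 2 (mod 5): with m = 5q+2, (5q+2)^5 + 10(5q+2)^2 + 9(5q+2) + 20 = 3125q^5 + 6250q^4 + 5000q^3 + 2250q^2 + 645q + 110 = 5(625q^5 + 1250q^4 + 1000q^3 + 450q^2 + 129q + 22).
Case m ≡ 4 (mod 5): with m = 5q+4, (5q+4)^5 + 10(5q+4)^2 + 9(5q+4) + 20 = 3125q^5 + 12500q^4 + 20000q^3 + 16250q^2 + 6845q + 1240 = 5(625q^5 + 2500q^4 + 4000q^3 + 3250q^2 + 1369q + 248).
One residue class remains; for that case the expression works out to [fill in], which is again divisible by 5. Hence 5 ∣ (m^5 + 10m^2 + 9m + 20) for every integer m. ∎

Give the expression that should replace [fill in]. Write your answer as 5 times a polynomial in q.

Only m ≡ 3 (mod 5) is unaccounted for. Put m = 5q+3:
(5q+3)^5 + 10(5q+3)^2 + 9(5q+3) + 20 expands to 3125q^5 + 9375q^4 + 11250q^3 + 7000q^2 + 2370q + 380,
and factoring out 5 leaves 5(625q^5 + 1875q^4 + 2250q^3 + 1400q^2 + 474q + 76).

5(625q^5 + 1875q^4 + 2250q^3 + 1400q^2 + 474q + 76)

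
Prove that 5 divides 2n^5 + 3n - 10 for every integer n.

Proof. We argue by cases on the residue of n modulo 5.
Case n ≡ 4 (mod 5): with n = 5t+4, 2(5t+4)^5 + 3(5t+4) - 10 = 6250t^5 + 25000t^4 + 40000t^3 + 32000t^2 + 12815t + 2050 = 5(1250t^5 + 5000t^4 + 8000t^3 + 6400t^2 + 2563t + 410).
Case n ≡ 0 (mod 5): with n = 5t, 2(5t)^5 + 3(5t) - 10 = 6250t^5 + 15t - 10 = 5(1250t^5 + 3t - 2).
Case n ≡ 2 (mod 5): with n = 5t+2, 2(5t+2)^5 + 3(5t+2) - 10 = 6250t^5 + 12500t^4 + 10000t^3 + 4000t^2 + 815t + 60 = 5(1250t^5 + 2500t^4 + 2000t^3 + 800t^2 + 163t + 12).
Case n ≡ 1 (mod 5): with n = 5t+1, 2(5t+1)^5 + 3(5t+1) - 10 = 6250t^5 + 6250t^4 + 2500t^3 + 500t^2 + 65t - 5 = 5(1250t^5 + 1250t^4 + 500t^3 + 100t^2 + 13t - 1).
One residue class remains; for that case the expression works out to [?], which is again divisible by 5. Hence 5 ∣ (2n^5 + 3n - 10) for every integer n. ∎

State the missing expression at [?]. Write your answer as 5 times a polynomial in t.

5(1250t^5 + 3750t^4 + 4500t^3 + 2700t^2 + 813t + 97)

The residues treated are {4, 0, 2, 1}, so the missing case is n ≡ 3 (mod 5); write n = 5t+3.
Then 2(5t+3)^5 + 3(5t+3) - 10 = 6250t^5 + 18750t^4 + 22500t^3 + 13500t^2 + 4065t + 485 = 5(1250t^5 + 3750t^4 + 4500t^3 + 2700t^2 + 813t + 97).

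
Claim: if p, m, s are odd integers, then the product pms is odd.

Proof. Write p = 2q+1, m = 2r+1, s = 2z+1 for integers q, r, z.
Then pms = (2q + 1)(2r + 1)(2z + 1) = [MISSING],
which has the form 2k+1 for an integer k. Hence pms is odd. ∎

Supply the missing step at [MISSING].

2(4qrz + 2qr + 2qz + q + 2rz + r + z) + 1

Expanding: (2q + 1)(2r + 1)(2z + 1) = 8qrz + 4qr + 4qz + 2q + 4rz + 2r + 2z + 1.
Every term except the constant is even, so this is 2(4qrz + 2qr + 2qz + q + 2rz + r + z) + 1,
and 4qrz + 2qr + 2qz + q + 2rz + r + z ∈ ℤ gives the required form.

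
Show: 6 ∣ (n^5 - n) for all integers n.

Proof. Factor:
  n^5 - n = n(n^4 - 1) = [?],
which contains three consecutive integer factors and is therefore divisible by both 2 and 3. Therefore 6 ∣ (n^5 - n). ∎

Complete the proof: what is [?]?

n^4 - 1 = (n^2 - 1)(n^2 + 1), and n^2 - 1 = (n-1)(n+1).
So n(n^4 - 1) = (n - 1)n(n + 1)(n^2 + 1).

(n - 1)n(n + 1)(n^2 + 1)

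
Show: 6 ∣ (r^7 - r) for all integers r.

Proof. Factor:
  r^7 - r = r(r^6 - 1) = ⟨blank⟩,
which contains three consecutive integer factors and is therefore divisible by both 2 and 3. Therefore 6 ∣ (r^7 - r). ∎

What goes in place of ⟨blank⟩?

r^6 - 1 = (r^2 - 1)(r^4 + r^2 + 1), and r^2 - 1 = (r-1)(r+1).
So r(r^6 - 1) = (r - 1)r(r + 1)(r^4 + r^2 + 1).

(r - 1)r(r + 1)(r^4 + r^2 + 1)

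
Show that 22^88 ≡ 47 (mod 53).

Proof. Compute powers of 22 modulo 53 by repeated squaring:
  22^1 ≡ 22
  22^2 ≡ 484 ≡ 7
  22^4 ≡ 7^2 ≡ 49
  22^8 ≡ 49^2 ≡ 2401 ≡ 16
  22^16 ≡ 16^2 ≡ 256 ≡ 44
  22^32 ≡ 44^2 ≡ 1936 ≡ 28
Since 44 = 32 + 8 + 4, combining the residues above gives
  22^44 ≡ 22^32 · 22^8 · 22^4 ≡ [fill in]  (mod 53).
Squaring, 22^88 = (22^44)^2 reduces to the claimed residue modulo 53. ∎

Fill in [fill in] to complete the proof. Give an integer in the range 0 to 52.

22^32 · 22^8 · 22^4 ≡ 28 · 16 · 49 = 21952.
21952 mod 53 = 10, so 22^44 ≡ 10 (mod 53).

10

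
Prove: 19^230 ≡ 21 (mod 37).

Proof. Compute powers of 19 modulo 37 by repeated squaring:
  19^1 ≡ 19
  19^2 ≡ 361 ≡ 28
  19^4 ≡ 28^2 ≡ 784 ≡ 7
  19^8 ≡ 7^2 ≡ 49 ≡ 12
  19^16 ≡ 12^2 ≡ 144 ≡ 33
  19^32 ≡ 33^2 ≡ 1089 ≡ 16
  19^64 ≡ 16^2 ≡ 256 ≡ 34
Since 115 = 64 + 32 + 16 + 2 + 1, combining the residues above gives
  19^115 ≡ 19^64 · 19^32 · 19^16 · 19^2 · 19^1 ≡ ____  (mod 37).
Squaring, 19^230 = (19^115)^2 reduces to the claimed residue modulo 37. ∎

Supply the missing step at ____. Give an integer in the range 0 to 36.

Multiply the listed residues: 34 · 16 · 33 · 28 · 19 = 544 → 17952 → 502656 → 9550464.
Reducing modulo 37: 9550464 = 258120·37 + 24, so 19^115 ≡ 24.

24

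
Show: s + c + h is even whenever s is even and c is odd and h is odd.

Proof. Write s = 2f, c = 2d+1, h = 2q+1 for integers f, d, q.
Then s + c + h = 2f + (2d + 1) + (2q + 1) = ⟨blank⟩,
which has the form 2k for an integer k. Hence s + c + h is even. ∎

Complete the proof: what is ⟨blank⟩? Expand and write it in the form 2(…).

2(d + f + q + 1)

Expanding: 2f + (2d + 1) + (2q + 1) = 2d + 2f + 2q + 2.
Every term is even; pulling out the factor of 2 gives 2(d + f + q + 1).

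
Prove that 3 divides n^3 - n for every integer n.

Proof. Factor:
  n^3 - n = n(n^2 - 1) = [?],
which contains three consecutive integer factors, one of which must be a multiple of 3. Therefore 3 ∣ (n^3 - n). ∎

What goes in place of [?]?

n(n^2 - 1) = n(n - 1)(n + 1) = (n - 1)n(n + 1).
These three factors are consecutive integers, so their product is divisible by 3.

(n - 1)n(n + 1)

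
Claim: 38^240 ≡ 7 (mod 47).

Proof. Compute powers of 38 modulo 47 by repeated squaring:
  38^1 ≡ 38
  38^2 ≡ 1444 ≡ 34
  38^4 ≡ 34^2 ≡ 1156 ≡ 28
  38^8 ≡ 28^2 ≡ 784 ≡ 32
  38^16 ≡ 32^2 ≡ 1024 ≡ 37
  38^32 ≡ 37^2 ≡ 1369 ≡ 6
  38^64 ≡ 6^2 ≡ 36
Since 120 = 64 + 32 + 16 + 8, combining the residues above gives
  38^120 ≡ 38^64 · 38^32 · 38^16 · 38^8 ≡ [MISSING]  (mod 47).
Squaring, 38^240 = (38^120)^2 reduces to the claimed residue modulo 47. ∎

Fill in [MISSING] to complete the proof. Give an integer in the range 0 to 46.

17

38^64 · 38^32 · 38^16 · 38^8 ≡ 36 · 6 · 37 · 32 = 255744.
255744 mod 47 = 17, so 38^120 ≡ 17 (mod 47).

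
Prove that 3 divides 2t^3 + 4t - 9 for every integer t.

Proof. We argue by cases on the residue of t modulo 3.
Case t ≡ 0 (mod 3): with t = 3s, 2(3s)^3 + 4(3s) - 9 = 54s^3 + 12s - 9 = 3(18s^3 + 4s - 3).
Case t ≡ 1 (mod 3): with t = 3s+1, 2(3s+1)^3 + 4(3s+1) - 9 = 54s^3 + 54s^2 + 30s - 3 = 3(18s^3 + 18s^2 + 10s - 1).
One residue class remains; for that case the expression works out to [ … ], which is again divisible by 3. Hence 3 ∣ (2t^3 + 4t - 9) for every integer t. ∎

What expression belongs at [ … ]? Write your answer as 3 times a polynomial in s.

3(18s^3 + 36s^2 + 28s + 5)

The residues treated are {0, 1}, so the missing case is t ≡ 2 (mod 3); write t = 3s+2.
Then 2(3s+2)^3 + 4(3s+2) - 9 = 54s^3 + 108s^2 + 84s + 15 = 3(18s^3 + 36s^2 + 28s + 5).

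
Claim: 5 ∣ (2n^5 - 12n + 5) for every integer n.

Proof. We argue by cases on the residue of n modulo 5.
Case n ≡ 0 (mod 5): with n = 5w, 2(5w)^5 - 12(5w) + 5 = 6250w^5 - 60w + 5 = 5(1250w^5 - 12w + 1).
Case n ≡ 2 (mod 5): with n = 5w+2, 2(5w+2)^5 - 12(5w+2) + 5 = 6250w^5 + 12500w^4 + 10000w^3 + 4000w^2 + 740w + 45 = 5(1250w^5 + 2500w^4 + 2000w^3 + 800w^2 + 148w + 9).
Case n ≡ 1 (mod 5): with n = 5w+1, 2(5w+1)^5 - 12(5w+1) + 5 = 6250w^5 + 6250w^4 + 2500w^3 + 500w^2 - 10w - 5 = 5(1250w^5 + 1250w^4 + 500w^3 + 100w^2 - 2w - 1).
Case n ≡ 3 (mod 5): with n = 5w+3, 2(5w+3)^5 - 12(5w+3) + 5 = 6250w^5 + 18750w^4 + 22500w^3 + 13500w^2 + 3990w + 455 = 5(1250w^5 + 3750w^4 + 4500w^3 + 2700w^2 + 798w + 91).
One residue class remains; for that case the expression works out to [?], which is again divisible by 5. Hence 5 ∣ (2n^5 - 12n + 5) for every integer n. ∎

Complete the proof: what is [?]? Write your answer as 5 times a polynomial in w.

5(1250w^5 + 5000w^4 + 8000w^3 + 6400w^2 + 2548w + 401)

The residues treated are {0, 2, 1, 3}, so the missing case is n ≡ 4 (mod 5); write n = 5w+4.
Then 2(5w+4)^5 - 12(5w+4) + 5 = 6250w^5 + 25000w^4 + 40000w^3 + 32000w^2 + 12740w + 2005 = 5(1250w^5 + 5000w^4 + 8000w^3 + 6400w^2 + 2548w + 401).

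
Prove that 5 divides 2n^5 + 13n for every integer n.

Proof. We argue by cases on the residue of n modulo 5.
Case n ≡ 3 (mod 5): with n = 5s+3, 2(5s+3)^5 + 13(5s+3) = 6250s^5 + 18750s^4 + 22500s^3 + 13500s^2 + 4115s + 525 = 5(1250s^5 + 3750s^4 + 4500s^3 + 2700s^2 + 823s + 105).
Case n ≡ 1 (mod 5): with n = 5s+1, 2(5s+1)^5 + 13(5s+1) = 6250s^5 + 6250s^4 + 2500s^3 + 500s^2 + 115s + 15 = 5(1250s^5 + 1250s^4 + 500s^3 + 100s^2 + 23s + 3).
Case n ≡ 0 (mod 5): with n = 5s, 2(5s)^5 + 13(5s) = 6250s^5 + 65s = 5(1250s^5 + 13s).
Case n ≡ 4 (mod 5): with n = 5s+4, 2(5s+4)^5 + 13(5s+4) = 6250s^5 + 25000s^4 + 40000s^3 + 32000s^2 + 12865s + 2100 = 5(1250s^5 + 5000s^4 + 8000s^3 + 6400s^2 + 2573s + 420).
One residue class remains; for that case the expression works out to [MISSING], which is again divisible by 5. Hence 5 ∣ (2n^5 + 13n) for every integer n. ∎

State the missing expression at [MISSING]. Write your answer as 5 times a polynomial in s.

Only n ≡ 2 (mod 5) is unaccounted for. Put n = 5s+2:
2(5s+2)^5 + 13(5s+2) expands to 6250s^5 + 12500s^4 + 10000s^3 + 4000s^2 + 865s + 90,
and factoring out 5 leaves 5(1250s^5 + 2500s^4 + 2000s^3 + 800s^2 + 173s + 18).

5(1250s^5 + 2500s^4 + 2000s^3 + 800s^2 + 173s + 18)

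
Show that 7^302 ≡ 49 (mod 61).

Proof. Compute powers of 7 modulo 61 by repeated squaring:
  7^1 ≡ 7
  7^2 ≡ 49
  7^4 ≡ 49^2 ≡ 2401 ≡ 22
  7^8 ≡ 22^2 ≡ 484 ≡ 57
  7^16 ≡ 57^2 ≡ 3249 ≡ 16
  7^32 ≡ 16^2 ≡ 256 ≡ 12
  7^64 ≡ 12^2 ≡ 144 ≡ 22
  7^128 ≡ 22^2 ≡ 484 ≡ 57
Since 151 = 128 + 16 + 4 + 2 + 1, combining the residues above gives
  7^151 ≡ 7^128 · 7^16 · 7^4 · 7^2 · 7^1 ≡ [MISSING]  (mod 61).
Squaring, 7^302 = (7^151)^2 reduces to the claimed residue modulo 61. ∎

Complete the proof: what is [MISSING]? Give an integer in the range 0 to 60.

7^128 · 7^16 · 7^4 · 7^2 · 7^1 ≡ 57 · 16 · 22 · 49 · 7 = 6881952.
6881952 mod 61 = 54, so 7^151 ≡ 54 (mod 61).

54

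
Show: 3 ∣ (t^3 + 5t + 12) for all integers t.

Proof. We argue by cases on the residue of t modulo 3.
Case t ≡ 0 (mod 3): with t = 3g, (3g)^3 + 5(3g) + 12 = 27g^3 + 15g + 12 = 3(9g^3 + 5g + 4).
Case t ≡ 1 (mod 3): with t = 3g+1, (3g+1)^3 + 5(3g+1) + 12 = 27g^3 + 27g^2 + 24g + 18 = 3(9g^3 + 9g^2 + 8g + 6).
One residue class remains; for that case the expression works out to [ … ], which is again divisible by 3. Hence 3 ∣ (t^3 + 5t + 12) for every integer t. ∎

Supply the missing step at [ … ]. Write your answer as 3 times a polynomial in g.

The residues treated are {0, 1}, so the missing case is t ≡ 2 (mod 3); write t = 3g+2.
Then (3g+2)^3 + 5(3g+2) + 12 = 27g^3 + 54g^2 + 51g + 30 = 3(9g^3 + 18g^2 + 17g + 10).

3(9g^3 + 18g^2 + 17g + 10)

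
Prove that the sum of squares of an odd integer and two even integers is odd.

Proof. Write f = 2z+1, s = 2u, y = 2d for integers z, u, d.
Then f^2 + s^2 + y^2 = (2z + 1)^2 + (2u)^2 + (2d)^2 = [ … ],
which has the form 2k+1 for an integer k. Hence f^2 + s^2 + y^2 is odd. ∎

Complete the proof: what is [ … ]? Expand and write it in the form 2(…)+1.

Expanding: (2z + 1)^2 + (2u)^2 + (2d)^2 = 4d^2 + 4u^2 + 4z^2 + 4z + 1.
Every term except the constant is even, so this is 2(2d^2 + 2u^2 + 2z^2 + 2z) + 1,
and 2d^2 + 2u^2 + 2z^2 + 2z ∈ ℤ gives the required form.

2(2d^2 + 2u^2 + 2z^2 + 2z) + 1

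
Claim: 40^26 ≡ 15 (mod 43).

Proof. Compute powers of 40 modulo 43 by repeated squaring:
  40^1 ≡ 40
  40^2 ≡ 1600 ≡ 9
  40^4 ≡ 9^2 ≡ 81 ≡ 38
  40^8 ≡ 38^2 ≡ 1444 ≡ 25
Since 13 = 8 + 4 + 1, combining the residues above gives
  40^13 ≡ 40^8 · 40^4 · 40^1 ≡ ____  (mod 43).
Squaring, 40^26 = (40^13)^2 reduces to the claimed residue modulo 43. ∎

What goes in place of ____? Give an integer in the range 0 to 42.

Multiply the listed residues: 25 · 38 · 40 = 950 → 38000.
Reducing modulo 43: 38000 = 883·43 + 31, so 40^13 ≡ 31.

31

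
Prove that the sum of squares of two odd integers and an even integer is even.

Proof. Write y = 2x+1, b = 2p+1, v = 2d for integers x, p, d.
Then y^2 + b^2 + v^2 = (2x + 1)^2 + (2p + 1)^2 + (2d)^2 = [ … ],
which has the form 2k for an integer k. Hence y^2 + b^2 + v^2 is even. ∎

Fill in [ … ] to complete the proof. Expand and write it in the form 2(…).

2(2d^2 + 2p^2 + 2p + 2x^2 + 2x + 1)

(2x + 1)^2 + (2p + 1)^2 + (2d)^2 = 4d^2 + 4p^2 + 4p + 4x^2 + 4x + 2
= 2(2d^2 + 2p^2 + 2p + 2x^2 + 2x + 1).
Since 2d^2 + 2p^2 + 2p + 2x^2 + 2x + 1 is an integer, the sum of squares is of the form 2k for an integer k.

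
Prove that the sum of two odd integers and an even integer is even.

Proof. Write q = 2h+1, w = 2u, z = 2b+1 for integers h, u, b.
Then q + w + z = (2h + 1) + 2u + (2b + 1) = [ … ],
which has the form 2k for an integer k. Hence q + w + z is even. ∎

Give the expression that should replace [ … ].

2(b + h + u + 1)

(2h + 1) + 2u + (2b + 1) = 2b + 2h + 2u + 2
= 2(b + h + u + 1).
Since b + h + u + 1 is an integer, the sum is of the form 2k for an integer k.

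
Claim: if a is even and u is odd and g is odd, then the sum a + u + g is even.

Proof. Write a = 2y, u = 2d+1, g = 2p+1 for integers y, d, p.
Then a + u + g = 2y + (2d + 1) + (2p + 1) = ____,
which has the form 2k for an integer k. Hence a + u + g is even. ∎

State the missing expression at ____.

2(d + p + y + 1)

Expanding: 2y + (2d + 1) + (2p + 1) = 2d + 2p + 2y + 2.
Every term is even; pulling out the factor of 2 gives 2(d + p + y + 1).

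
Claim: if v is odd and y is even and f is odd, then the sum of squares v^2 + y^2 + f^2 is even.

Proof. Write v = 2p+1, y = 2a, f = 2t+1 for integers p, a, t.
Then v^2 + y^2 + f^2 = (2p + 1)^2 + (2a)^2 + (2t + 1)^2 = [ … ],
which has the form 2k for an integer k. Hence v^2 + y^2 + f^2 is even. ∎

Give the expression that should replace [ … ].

2(2a^2 + 2p^2 + 2p + 2t^2 + 2t + 1)

Expanding: (2p + 1)^2 + (2a)^2 + (2t + 1)^2 = 4a^2 + 4p^2 + 4p + 4t^2 + 4t + 2.
Every term is even; pulling out the factor of 2 gives 2(2a^2 + 2p^2 + 2p + 2t^2 + 2t + 1).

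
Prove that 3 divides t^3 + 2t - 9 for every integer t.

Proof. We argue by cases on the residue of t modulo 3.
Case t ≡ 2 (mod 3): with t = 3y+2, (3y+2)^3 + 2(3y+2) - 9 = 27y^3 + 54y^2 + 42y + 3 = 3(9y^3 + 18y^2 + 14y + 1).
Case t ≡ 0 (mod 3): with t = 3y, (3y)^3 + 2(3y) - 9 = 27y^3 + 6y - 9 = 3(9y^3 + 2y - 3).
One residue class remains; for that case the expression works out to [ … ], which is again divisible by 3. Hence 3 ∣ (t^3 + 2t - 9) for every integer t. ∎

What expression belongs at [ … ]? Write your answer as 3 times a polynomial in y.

The residues treated are {2, 0}, so the missing case is t ≡ 1 (mod 3); write t = 3y+1.
Then (3y+1)^3 + 2(3y+1) - 9 = 27y^3 + 27y^2 + 15y - 6 = 3(9y^3 + 9y^2 + 5y - 2).

3(9y^3 + 9y^2 + 5y - 2)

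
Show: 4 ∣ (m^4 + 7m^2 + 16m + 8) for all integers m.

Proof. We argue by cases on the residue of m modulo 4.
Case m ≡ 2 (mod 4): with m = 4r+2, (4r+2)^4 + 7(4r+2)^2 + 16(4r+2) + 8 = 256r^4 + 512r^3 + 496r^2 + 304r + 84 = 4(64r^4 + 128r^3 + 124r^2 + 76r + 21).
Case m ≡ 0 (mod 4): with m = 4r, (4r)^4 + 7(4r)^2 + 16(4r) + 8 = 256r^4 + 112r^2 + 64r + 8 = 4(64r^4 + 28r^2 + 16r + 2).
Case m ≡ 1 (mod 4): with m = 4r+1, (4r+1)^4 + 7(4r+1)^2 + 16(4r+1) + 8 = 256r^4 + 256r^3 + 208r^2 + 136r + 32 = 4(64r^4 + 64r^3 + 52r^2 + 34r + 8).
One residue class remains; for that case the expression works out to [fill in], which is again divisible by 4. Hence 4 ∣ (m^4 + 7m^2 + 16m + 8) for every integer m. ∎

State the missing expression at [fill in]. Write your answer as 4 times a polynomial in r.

The residues treated are {2, 0, 1}, so the missing case is m ≡ 3 (mod 4); write m = 4r+3.
Then (4r+3)^4 + 7(4r+3)^2 + 16(4r+3) + 8 = 256r^4 + 768r^3 + 976r^2 + 664r + 200 = 4(64r^4 + 192r^3 + 244r^2 + 166r + 50).

4(64r^4 + 192r^3 + 244r^2 + 166r + 50)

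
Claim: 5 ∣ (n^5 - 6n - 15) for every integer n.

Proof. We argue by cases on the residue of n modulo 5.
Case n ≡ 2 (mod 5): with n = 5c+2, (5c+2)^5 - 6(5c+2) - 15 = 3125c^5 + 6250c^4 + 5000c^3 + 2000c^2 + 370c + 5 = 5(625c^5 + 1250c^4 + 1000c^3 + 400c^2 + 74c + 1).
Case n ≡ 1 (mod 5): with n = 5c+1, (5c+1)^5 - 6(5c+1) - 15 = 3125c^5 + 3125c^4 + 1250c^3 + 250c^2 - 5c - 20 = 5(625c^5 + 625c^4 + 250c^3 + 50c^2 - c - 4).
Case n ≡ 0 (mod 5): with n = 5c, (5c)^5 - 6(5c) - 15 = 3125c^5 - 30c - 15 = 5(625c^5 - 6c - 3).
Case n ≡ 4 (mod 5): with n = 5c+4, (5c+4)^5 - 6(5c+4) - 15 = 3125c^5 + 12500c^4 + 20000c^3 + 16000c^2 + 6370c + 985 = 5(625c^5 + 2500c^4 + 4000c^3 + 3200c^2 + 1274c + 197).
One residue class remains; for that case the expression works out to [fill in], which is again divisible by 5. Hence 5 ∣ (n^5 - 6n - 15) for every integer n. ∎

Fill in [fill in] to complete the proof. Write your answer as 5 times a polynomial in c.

Only n ≡ 3 (mod 5) is unaccounted for. Put n = 5c+3:
(5c+3)^5 - 6(5c+3) - 15 expands to 3125c^5 + 9375c^4 + 11250c^3 + 6750c^2 + 1995c + 210,
and factoring out 5 leaves 5(625c^5 + 1875c^4 + 2250c^3 + 1350c^2 + 399c + 42).

5(625c^5 + 1875c^4 + 2250c^3 + 1350c^2 + 399c + 42)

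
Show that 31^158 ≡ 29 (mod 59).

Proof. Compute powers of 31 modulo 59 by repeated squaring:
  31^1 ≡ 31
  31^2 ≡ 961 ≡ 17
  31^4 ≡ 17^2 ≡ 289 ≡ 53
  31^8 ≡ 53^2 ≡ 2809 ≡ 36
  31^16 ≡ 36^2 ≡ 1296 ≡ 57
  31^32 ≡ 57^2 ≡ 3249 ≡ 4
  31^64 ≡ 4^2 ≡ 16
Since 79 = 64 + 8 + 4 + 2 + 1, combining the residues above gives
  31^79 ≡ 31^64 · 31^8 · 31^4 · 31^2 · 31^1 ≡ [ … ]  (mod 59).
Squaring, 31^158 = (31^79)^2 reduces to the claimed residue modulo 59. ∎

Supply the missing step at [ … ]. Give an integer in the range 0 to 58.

18

31^64 · 31^8 · 31^4 · 31^2 · 31^1 ≡ 16 · 36 · 53 · 17 · 31 = 16088256.
16088256 mod 59 = 18, so 31^79 ≡ 18 (mod 59).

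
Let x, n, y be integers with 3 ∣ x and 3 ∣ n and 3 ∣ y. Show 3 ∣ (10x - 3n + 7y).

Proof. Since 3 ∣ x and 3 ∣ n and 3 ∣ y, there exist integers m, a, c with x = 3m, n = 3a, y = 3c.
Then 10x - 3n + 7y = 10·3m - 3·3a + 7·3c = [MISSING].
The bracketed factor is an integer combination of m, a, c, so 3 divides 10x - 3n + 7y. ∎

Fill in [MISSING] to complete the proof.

Pull the common 3 out of every term: 10·3m - 3·3a + 7·3c = 3(-3a + 7c + 10m).
-3a + 7c + 10m is an integer, which exhibits the divisibility.

3(-3a + 7c + 10m)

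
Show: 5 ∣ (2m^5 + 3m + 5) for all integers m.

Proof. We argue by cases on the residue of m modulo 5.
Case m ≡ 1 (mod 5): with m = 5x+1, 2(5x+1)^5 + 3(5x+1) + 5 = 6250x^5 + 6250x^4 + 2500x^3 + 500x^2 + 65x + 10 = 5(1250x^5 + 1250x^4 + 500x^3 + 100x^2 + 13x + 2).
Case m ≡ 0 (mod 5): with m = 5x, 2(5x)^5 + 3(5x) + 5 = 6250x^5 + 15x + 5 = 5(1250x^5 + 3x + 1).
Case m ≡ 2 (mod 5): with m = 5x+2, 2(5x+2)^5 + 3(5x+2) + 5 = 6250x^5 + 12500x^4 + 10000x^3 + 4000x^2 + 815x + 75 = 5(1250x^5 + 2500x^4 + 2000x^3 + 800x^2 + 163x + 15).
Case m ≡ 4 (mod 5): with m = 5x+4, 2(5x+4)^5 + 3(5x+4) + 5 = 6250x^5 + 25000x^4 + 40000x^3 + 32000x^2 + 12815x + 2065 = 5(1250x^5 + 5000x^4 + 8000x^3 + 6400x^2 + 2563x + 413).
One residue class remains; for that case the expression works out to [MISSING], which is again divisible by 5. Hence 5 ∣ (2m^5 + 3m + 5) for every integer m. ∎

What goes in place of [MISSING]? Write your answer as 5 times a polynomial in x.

The residues treated are {1, 0, 2, 4}, so the missing case is m ≡ 3 (mod 5); write m = 5x+3.
Then 2(5x+3)^5 + 3(5x+3) + 5 = 6250x^5 + 18750x^4 + 22500x^3 + 13500x^2 + 4065x + 500 = 5(1250x^5 + 3750x^4 + 4500x^3 + 2700x^2 + 813x + 100).

5(1250x^5 + 3750x^4 + 4500x^3 + 2700x^2 + 813x + 100)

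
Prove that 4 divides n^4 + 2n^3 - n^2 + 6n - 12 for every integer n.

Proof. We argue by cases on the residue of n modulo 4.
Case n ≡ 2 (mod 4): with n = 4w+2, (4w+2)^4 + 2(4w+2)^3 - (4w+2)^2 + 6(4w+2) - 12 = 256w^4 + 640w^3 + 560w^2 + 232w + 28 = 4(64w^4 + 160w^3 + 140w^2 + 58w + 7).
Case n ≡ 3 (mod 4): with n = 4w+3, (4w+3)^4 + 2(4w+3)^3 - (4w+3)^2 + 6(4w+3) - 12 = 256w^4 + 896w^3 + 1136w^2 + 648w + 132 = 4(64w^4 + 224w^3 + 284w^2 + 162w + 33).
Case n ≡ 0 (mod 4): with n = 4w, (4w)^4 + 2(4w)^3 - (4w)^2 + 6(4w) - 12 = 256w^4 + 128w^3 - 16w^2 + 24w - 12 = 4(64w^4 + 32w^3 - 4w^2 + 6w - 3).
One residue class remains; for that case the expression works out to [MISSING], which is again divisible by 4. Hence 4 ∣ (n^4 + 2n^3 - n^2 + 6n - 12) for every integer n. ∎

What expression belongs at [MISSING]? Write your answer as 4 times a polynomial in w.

The residues treated are {2, 3, 0}, so the missing case is n ≡ 1 (mod 4); write n = 4w+1.
Then (4w+1)^4 + 2(4w+1)^3 - (4w+1)^2 + 6(4w+1) - 12 = 256w^4 + 384w^3 + 176w^2 + 56w - 4 = 4(64w^4 + 96w^3 + 44w^2 + 14w - 1).

4(64w^4 + 96w^3 + 44w^2 + 14w - 1)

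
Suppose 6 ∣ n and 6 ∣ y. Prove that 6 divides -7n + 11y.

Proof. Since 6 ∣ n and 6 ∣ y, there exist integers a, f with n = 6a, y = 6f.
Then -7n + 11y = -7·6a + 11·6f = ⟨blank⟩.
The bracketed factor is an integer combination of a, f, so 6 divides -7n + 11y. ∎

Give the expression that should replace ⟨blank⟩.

Pull the common 6 out of every term: -7·6a + 11·6f = 6(-7a + 11f).
-7a + 11f is an integer, which exhibits the divisibility.

6(-7a + 11f)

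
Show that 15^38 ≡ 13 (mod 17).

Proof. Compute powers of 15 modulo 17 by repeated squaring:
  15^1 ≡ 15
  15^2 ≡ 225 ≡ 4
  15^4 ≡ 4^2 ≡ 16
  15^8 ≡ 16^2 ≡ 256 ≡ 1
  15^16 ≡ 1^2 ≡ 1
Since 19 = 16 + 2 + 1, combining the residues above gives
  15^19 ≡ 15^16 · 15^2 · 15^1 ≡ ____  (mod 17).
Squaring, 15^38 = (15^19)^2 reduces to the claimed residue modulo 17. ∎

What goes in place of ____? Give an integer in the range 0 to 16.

9

Multiply the listed residues: 1 · 4 · 15 = 4 → 60.
Reducing modulo 17: 60 = 3·17 + 9, so 15^19 ≡ 9.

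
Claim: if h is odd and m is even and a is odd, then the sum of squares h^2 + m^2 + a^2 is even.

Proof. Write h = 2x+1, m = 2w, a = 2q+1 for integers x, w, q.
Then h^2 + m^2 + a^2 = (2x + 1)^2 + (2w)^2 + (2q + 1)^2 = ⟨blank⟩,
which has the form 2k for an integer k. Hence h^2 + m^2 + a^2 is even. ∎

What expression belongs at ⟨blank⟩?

(2x + 1)^2 + (2w)^2 + (2q + 1)^2 = 4q^2 + 4q + 4w^2 + 4x^2 + 4x + 2
= 2(2q^2 + 2q + 2w^2 + 2x^2 + 2x + 1).
Since 2q^2 + 2q + 2w^2 + 2x^2 + 2x + 1 is an integer, the sum of squares is of the form 2k for an integer k.

2(2q^2 + 2q + 2w^2 + 2x^2 + 2x + 1)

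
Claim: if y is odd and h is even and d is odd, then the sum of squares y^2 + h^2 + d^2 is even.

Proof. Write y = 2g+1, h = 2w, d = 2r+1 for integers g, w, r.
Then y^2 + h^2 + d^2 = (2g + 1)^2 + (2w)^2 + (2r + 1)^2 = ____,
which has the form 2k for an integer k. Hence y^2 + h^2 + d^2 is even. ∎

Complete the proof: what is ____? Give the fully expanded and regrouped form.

2(2g^2 + 2g + 2r^2 + 2r + 2w^2 + 1)

(2g + 1)^2 + (2w)^2 + (2r + 1)^2 = 4g^2 + 4g + 4r^2 + 4r + 4w^2 + 2
= 2(2g^2 + 2g + 2r^2 + 2r + 2w^2 + 1).
Since 2g^2 + 2g + 2r^2 + 2r + 2w^2 + 1 is an integer, the sum of squares is of the form 2k for an integer k.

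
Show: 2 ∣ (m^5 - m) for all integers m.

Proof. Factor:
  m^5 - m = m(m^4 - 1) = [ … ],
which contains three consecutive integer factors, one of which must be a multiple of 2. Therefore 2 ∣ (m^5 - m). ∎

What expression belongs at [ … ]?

(m - 1)m(m + 1)(m^2 + 1)

m^4 - 1 = (m^2 - 1)(m^2 + 1), and m^2 - 1 = (m-1)(m+1).
So m(m^4 - 1) = (m - 1)m(m + 1)(m^2 + 1).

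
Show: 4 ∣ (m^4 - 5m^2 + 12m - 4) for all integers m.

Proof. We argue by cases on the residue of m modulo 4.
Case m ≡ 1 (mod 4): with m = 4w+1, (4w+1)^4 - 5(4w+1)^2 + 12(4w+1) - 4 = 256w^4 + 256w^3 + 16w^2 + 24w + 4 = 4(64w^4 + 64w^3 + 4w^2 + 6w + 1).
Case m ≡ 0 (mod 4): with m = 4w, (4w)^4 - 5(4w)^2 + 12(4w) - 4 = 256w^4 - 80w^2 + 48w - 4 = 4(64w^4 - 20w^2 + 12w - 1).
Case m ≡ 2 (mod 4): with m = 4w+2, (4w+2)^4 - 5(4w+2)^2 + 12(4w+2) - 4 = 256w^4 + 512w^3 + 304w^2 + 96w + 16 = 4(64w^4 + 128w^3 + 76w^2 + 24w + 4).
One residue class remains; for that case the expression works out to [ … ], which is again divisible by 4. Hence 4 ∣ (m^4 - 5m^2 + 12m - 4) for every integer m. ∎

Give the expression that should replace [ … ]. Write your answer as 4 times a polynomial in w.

4(64w^4 + 192w^3 + 196w^2 + 90w + 17)

The residues treated are {1, 0, 2}, so the missing case is m ≡ 3 (mod 4); write m = 4w+3.
Then (4w+3)^4 - 5(4w+3)^2 + 12(4w+3) - 4 = 256w^4 + 768w^3 + 784w^2 + 360w + 68 = 4(64w^4 + 192w^3 + 196w^2 + 90w + 17).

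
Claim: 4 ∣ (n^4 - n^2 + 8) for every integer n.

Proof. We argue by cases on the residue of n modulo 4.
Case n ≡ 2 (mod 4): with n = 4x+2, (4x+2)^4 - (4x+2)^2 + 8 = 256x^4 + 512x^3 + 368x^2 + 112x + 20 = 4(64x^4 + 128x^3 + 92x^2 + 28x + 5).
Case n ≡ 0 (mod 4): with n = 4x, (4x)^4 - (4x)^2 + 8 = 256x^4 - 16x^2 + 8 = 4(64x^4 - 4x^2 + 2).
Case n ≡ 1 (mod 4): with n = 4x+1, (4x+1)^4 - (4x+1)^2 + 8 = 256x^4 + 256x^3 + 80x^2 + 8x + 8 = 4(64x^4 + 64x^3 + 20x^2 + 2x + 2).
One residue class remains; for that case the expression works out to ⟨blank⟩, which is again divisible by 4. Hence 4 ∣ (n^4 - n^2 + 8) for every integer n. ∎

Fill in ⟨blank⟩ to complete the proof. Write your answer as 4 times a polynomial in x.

4(64x^4 + 192x^3 + 212x^2 + 102x + 20)

Only n ≡ 3 (mod 4) is unaccounted for. Put n = 4x+3:
(4x+3)^4 - (4x+3)^2 + 8 expands to 256x^4 + 768x^3 + 848x^2 + 408x + 80,
and factoring out 4 leaves 4(64x^4 + 192x^3 + 212x^2 + 102x + 20).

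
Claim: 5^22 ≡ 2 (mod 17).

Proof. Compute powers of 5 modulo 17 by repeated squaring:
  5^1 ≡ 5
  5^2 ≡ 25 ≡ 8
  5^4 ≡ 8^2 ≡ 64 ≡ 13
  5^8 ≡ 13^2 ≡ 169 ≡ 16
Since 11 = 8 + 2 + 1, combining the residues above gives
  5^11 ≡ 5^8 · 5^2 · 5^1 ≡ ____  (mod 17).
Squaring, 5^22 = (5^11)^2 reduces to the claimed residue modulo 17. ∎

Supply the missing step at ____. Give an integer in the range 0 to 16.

11

5^8 · 5^2 · 5^1 ≡ 16 · 8 · 5 = 640.
640 mod 17 = 11, so 5^11 ≡ 11 (mod 17).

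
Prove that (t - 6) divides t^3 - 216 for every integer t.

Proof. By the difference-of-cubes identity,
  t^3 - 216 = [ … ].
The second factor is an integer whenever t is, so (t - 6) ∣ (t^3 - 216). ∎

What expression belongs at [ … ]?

Polynomial division of t^3 - 216 by t - 6 leaves remainder 0 and quotient t^2 + 6t + 36.
Hence t^3 - 216 = (t - 6)(t^2 + 6t + 36).

(t - 6)(t^2 + 6t + 36)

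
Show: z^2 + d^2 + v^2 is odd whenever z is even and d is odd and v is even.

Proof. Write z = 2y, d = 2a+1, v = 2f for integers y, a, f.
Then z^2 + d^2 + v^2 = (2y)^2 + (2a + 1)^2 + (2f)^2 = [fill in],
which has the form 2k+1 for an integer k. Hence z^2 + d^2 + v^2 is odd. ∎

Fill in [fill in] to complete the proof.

2(2a^2 + 2a + 2f^2 + 2y^2) + 1

Expanding: (2y)^2 + (2a + 1)^2 + (2f)^2 = 4a^2 + 4a + 4f^2 + 4y^2 + 1.
Every term except the constant is even, so this is 2(2a^2 + 2a + 2f^2 + 2y^2) + 1,
and 2a^2 + 2a + 2f^2 + 2y^2 ∈ ℤ gives the required form.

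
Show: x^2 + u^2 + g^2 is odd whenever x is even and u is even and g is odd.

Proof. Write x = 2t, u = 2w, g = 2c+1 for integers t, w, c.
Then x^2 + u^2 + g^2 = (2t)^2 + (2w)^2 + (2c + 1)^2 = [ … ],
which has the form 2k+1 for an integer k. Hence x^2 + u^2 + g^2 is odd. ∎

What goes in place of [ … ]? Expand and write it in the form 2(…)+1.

(2t)^2 + (2w)^2 + (2c + 1)^2 = 4c^2 + 4c + 4t^2 + 4w^2 + 1
= 2(2c^2 + 2c + 2t^2 + 2w^2) + 1.
Since 2c^2 + 2c + 2t^2 + 2w^2 is an integer, the sum of squares is of the form 2k+1 for an integer k.

2(2c^2 + 2c + 2t^2 + 2w^2) + 1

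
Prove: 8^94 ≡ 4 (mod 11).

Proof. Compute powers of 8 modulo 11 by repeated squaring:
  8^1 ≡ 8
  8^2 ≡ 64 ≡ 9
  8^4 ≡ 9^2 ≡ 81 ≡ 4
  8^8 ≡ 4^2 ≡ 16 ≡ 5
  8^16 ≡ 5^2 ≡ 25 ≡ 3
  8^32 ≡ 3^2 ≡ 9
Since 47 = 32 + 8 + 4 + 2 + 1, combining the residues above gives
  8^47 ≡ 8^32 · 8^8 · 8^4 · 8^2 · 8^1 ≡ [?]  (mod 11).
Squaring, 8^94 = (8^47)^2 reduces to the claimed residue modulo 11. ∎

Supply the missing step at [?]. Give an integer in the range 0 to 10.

2

Multiply the listed residues: 9 · 5 · 4 · 9 · 8 = 45 → 180 → 1620 → 12960.
Reducing modulo 11: 12960 = 1178·11 + 2, so 8^47 ≡ 2.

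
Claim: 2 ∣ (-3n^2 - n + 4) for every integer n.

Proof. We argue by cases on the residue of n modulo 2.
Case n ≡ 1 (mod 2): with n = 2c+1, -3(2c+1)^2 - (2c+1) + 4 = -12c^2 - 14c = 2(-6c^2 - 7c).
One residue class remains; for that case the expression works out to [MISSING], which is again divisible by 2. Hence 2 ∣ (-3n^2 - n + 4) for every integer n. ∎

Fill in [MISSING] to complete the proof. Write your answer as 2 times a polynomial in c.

Only n ≡ 0 (mod 2) is unaccounted for. Put n = 2c:
-3(2c)^2 - (2c) + 4 expands to -12c^2 - 2c + 4,
and factoring out 2 leaves 2(-6c^2 - c + 2).

2(-6c^2 - c + 2)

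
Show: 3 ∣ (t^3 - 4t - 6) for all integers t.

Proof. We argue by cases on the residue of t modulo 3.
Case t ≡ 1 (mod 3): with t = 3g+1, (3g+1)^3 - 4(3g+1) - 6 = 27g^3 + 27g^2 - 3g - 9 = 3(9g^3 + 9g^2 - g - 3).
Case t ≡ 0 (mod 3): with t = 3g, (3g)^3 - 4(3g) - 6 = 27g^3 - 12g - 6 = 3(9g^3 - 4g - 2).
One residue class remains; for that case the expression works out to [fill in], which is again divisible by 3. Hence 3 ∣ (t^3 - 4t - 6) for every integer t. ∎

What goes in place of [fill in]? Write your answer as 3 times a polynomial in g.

3(9g^3 + 18g^2 + 8g - 2)

Only t ≡ 2 (mod 3) is unaccounted for. Put t = 3g+2:
(3g+2)^3 - 4(3g+2) - 6 expands to 27g^3 + 54g^2 + 24g - 6,
and factoring out 3 leaves 3(9g^3 + 18g^2 + 8g - 2).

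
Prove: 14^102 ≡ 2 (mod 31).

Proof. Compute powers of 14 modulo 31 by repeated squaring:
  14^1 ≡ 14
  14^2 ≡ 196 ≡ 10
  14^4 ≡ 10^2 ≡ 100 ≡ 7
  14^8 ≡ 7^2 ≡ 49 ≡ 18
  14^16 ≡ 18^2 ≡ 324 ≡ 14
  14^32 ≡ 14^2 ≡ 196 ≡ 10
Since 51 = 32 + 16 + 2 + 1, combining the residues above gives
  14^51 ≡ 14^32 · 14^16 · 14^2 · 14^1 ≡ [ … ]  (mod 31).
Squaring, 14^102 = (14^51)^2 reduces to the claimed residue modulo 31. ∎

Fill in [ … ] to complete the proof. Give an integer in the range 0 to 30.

Multiply the listed residues: 10 · 14 · 10 · 14 = 140 → 1400 → 19600.
Reducing modulo 31: 19600 = 632·31 + 8, so 14^51 ≡ 8.

8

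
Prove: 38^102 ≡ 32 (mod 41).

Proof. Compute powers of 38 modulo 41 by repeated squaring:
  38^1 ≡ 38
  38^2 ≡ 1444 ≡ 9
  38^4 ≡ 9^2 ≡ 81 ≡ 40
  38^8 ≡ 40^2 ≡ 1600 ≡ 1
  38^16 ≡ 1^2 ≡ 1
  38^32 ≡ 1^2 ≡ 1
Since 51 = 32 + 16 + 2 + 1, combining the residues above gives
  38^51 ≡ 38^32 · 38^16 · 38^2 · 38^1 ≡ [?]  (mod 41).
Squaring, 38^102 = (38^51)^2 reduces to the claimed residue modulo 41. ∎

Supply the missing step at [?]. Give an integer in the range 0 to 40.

14

Multiply the listed residues: 1 · 1 · 9 · 38 = 1 → 9 → 342.
Reducing modulo 41: 342 = 8·41 + 14, so 38^51 ≡ 14.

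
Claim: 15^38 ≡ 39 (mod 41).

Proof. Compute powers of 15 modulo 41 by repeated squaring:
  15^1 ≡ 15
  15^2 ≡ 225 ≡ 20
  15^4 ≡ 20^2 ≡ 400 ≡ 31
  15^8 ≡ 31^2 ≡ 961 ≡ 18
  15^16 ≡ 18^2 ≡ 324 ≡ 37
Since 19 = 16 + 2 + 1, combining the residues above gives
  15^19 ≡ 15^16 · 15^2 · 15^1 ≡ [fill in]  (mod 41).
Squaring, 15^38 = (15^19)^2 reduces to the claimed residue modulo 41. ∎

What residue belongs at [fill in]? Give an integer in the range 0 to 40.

15^16 · 15^2 · 15^1 ≡ 37 · 20 · 15 = 11100.
11100 mod 41 = 30, so 15^19 ≡ 30 (mod 41).

30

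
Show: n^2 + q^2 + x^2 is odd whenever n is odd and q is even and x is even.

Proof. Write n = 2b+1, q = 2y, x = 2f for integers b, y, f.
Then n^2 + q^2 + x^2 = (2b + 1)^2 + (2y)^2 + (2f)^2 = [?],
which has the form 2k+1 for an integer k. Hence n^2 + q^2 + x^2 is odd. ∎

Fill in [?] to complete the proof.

2(2b^2 + 2b + 2f^2 + 2y^2) + 1

Expanding: (2b + 1)^2 + (2y)^2 + (2f)^2 = 4b^2 + 4b + 4f^2 + 4y^2 + 1.
Every term except the constant is even, so this is 2(2b^2 + 2b + 2f^2 + 2y^2) + 1,
and 2b^2 + 2b + 2f^2 + 2y^2 ∈ ℤ gives the required form.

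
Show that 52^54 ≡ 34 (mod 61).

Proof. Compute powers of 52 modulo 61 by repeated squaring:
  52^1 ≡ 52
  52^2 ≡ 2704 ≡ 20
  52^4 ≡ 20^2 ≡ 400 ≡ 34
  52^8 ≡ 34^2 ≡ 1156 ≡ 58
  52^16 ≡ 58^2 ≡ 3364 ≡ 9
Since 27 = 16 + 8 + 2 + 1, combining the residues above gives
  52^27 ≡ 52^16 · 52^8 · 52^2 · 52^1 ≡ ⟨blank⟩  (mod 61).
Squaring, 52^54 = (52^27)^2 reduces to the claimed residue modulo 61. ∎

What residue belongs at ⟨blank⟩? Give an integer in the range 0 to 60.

41

Multiply the listed residues: 9 · 58 · 20 · 52 = 522 → 10440 → 542880.
Reducing modulo 61: 542880 = 8899·61 + 41, so 52^27 ≡ 41.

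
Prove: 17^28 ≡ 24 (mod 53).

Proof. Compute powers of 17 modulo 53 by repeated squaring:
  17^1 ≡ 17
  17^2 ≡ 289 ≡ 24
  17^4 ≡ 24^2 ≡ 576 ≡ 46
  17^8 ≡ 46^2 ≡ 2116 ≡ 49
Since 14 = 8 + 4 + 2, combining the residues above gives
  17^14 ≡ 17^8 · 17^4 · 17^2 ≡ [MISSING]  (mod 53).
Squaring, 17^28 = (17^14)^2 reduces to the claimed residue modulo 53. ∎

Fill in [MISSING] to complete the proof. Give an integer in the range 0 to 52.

36

Multiply the listed residues: 49 · 46 · 24 = 2254 → 54096.
Reducing modulo 53: 54096 = 1020·53 + 36, so 17^14 ≡ 36.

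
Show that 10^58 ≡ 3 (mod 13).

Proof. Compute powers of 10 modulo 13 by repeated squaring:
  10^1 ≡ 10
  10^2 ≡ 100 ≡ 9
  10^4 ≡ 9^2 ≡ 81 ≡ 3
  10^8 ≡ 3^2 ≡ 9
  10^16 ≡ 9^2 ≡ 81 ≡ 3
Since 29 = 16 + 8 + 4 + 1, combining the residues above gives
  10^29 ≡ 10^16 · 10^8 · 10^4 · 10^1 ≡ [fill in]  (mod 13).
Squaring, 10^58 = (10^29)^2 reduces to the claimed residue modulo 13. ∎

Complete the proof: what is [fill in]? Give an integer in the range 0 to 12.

4

Multiply the listed residues: 3 · 9 · 3 · 10 = 27 → 81 → 810.
Reducing modulo 13: 810 = 62·13 + 4, so 10^29 ≡ 4.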